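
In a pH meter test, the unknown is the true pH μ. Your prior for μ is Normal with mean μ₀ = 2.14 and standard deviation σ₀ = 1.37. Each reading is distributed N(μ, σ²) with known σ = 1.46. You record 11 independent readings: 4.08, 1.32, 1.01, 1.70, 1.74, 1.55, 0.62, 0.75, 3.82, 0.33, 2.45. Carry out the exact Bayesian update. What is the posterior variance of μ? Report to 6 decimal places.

For Normal data with known variance σ², a Normal(μ₀, σ₀²) prior on μ is conjugate. Posterior precision = 1/σ₀² + n/σ²; posterior mean is the precision-weighted average of μ₀ and x̄.
σ₀² = 1.37² = 1.8769, σ² = 1.46² = 2.1316; σ² + n·σ₀² = 2.1316 + 11·1.8769 = 22.7775.
Posterior precision = 1/σ₀² + n/σ² = 1/1.8769 + 11/2.1316 = (σ² + n·σ₀²)/(σ₀²σ²) = 22.7775/(1.8769·2.1316); posterior variance σₙ² = σ₀²σ²/(σ² + n·σ₀²) = 1.8769·2.1316/22.7775 = 0.175647.

0.175647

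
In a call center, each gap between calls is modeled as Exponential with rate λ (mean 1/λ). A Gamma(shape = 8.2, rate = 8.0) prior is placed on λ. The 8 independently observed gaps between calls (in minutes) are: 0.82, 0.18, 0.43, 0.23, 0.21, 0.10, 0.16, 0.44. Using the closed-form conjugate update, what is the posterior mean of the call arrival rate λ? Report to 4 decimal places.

1.5326

With a Gamma(shape α, rate β) prior on the exponential rate λ, the posterior after n observations with total T = Σxᵢ is Gamma(α+n, β+T).
Sum of observations T = 2.57 minutes; n = 8.
Posterior: Gamma(8.2+8, 8.0+2.57) = Gamma(16.2, 10.57).
Posterior mean of λ = α/β = 16.2/10.57 = 1.5326.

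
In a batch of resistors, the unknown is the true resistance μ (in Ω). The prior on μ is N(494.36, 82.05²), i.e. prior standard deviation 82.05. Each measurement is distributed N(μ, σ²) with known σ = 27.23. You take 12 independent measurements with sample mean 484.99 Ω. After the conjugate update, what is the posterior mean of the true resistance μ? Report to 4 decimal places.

485.0752

For Normal data with known variance σ², a Normal(μ₀, σ₀²) prior on μ is conjugate. Posterior precision = 1/σ₀² + n/σ²; posterior mean is the precision-weighted average of μ₀ and x̄.
n·x̄ = 12·484.99 = 5819.88.
σ₀² = 82.05² = 6732.2025, σ² = 27.23² = 741.4729; σ² + n·σ₀² = 741.4729 + 12·6732.2025 = 81527.9029.
Posterior mean = (μ₀/σ₀² + n·x̄/σ²)/(1/σ₀² + n/σ²) = (σ²·μ₀ + σ₀²·n·x̄)/(σ² + n·σ₀²) = (741.4729·494.36 + 6732.2025·5819.88)/81527.9029 = 39547165.228544/81527.9029 = 485.0752.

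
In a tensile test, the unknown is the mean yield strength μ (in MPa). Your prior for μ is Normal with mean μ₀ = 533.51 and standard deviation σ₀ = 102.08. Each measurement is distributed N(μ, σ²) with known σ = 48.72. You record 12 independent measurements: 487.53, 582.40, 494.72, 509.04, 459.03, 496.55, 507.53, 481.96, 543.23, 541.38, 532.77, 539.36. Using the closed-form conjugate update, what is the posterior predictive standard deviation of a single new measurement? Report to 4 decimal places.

50.6730

For Normal data with known variance σ², a Normal(μ₀, σ₀²) prior on μ is conjugate. Posterior precision = 1/σ₀² + n/σ²; posterior mean is the precision-weighted average of μ₀ and x̄.
σ₀² = 102.08² = 10420.3264, σ² = 48.72² = 2373.6384; σ² + n·σ₀² = 2373.6384 + 12·10420.3264 = 127417.5552.
Posterior precision = 1/σ₀² + n/σ² = 1/10420.3264 + 12/2373.6384 = (σ² + n·σ₀²)/(σ₀²σ²) = 127417.5552/(10420.3264·2373.6384); posterior variance σₙ² = σ₀²σ²/(σ² + n·σ₀²) = 10420.3264·2373.6384/127417.5552 = 194.118360.
Predictive variance for one new observation = σₙ² + σ² = 10420.3264·2373.6384/127417.5552 + 2373.6384 = σ²·(σ₀² + 127417.5552)/127417.5552 = 2373.6384·137837.8816/127417.5552 = 2567.756760; SD = √(2373.6384·137837.8816/127417.5552) = 50.6730.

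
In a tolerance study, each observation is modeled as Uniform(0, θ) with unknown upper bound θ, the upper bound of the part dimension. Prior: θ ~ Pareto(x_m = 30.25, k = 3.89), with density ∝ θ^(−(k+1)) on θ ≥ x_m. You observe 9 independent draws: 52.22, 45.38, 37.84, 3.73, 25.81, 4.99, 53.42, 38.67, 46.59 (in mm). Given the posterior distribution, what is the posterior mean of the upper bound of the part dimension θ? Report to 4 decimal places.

A Pareto(scale x_m, shape k) prior on the upper bound θ of Uniform(0, θ) is conjugate: posterior is Pareto(max(x_m, max xᵢ), k + n).
Sample maximum = 53.42; prior scale x_m = 30.25 → posterior scale = max = 53.42.
Posterior shape = 3.89 + 9 = 12.89.
E[θ|data] = k·x_m/(k−1) = 12.89·53.42/11.89 = 57.9129.

57.9129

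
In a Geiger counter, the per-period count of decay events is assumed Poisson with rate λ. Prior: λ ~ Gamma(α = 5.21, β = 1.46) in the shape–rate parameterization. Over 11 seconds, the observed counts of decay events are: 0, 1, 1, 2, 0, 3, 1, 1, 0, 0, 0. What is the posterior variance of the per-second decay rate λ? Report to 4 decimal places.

With a Gamma(shape α, rate β) prior, the Poisson likelihood is conjugate: the posterior is Gamma(α + ΣXᵢ, β + n).
Sum of counts S = 9 over n = 11 seconds.
Posterior: Gamma(α+S, β+n) = Gamma(5.21+9, 1.46+11) = Gamma(14.21, 12.46).
Var = α/β² = 14.21/12.46² = 0.0915.

0.0915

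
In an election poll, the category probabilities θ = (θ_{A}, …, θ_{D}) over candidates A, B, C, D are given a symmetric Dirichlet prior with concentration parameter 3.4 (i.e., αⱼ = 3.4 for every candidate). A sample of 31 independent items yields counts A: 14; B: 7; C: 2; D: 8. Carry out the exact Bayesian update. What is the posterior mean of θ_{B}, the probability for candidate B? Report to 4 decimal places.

The Dirichlet prior is conjugate to the Multinomial likelihood: each posterior αⱼ = prior αⱼ + observed count nⱼ.
Posterior concentration: (17.4, 10.4, 5.4, 11.4), total = 44.6.
E[θ_{B}|data] = α_{B}/Σα = 10.4/44.6 = 0.2332.

0.2332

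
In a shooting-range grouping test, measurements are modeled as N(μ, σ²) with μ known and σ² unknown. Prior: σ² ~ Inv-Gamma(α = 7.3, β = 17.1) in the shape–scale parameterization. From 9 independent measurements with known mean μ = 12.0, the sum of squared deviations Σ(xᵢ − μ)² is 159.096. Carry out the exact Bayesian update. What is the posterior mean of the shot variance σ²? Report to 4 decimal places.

With known mean μ and an Inverse-Gamma(α, β) prior on σ², the Normal likelihood is conjugate: posterior is Inv-Gamma(α + n/2, β + Σ(xᵢ−μ)²/2).
Posterior: Inv-Gamma(7.3 + 9/2, 17.1 + 159.096/2) = Inv-Gamma(11.80, 96.6480).
E[σ²|data] = β/(α−1) = 96.6480/10.80 = 8.9489.

8.9489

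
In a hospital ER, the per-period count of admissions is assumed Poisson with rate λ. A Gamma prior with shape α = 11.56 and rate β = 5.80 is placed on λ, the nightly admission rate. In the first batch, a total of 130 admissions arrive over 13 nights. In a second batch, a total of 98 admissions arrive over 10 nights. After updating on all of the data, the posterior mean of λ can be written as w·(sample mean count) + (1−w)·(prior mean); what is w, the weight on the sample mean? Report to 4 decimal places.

With a Gamma(shape α, rate β) prior, the Poisson likelihood is conjugate: the posterior is Gamma(α + ΣXᵢ, β + n).
Total number of nights: n = 13 + 10 = 23.
Posterior mean = (α₀+S)/(β₀+n) = [n/(β₀+n)]·(S/n) + [β₀/(β₀+n)]·(α₀/β₀), so only n and β₀ enter the weight.
Weight on data w = n/(β₀+n) = 23/(5.80+23) = 23/28.80 = 0.7986.

0.7986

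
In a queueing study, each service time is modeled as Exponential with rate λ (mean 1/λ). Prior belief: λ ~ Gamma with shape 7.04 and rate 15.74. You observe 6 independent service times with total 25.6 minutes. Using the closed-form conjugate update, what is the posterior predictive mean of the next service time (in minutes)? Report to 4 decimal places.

3.4336

With a Gamma(shape α, rate β) prior on the exponential rate λ, the posterior after n observations with total T = Σxᵢ is Gamma(α+n, β+T).
Posterior: Gamma(7.04+6, 15.74+25.6) = Gamma(13.04, 41.34).
The predictive distribution for the next observation is Lomax; its mean is β/(α−1) = 41.34/12.04 = 3.4336.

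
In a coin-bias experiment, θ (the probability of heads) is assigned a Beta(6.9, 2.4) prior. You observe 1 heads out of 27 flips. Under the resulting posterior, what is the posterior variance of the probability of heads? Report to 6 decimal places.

The Beta prior is conjugate to a Binomial/Bernoulli likelihood; the update adds successes to α and failures to β.
Posterior: Beta(α+k, β+n−k) = Beta(6.9+1, 2.4+26) = Beta(7.9, 28.4).
Var = αβ/((α+β)²(α+β+1)) = 7.9·28.4/(36.3²·37.3) = 0.004565.

0.004565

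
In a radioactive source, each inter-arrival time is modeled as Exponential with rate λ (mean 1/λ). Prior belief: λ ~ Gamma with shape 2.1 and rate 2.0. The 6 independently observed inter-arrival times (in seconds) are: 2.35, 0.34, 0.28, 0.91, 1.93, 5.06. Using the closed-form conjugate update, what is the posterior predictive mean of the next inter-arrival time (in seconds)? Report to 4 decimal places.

With a Gamma(shape α, rate β) prior on the exponential rate λ, the posterior after n observations with total T = Σxᵢ is Gamma(α+n, β+T).
Sum of observations T = 10.87 seconds; n = 6.
Posterior: Gamma(2.1+6, 2.0+10.87) = Gamma(8.1, 12.87).
The predictive distribution for the next observation is Lomax; its mean is β/(α−1) = 12.87/7.1 = 1.8127.

1.8127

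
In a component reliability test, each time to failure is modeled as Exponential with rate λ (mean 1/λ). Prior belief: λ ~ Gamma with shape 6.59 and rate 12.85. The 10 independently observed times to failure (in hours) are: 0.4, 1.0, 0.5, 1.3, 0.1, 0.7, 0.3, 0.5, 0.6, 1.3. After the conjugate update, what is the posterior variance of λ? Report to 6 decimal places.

0.043406

With a Gamma(shape α, rate β) prior on the exponential rate λ, the posterior after n observations with total T = Σxᵢ is Gamma(α+n, β+T).
Sum of observations T = 6.7 hours; n = 10.
Posterior: Gamma(6.59+10, 12.85+6.7) = Gamma(16.59, 19.55).
Var = α/β² = 0.043406.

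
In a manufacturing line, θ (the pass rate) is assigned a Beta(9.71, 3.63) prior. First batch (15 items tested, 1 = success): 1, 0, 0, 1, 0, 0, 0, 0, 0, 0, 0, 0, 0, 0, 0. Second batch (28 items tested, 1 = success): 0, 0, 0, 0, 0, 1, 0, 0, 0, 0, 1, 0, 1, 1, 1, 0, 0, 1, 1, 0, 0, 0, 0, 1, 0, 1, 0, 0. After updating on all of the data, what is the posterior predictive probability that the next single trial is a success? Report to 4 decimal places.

0.3676

The Beta prior is conjugate to a Binomial/Bernoulli likelihood; the update adds successes to α and failures to β.
After batch 1: Beta(9.71+2, 3.63+13) = Beta(11.71, 16.63).
After batch 2: Beta(11.71+9, 16.63+19) = Beta(20.71, 35.63).
For a single future Bernoulli trial, P(success | data) = α/(α+β) = 0.3676.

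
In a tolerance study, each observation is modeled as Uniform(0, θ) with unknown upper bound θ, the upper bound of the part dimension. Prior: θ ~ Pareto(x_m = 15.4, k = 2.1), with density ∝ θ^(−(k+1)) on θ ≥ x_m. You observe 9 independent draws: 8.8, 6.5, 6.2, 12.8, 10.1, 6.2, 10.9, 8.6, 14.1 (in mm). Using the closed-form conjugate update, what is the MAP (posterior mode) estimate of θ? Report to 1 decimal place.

A Pareto(scale x_m, shape k) prior on the upper bound θ of Uniform(0, θ) is conjugate: posterior is Pareto(max(x_m, max xᵢ), k + n).
Sample maximum = 14.1; prior scale x_m = 15.4 → posterior scale = max = 15.4.
Posterior shape = 2.1 + 9 = 11.1.
The Pareto density is decreasing on [x_m, ∞), so the mode is x_m = 15.4.

15.4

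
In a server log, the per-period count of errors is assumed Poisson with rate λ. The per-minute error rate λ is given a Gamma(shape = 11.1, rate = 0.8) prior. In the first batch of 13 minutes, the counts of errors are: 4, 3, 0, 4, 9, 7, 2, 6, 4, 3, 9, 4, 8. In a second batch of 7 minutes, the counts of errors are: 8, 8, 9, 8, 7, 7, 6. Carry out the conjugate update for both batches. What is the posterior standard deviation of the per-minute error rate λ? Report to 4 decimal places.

With a Gamma(shape α, rate β) prior, the Poisson likelihood is conjugate: the posterior is Gamma(α + ΣXᵢ, β + n).
Batch 1: sum of counts S = 63 over n = 13 minutes.
After batch 1: Gamma(α+S, β+n) = Gamma(11.1+63, 0.8+13) = Gamma(74.1, 13.8).
Batch 2: sum of counts S = 53 over n = 7 minutes.
After batch 2: Gamma(α+S, β+n) = Gamma(74.1+53, 13.8+7) = Gamma(127.1, 20.8).
SD = √α/β = √127.1/20.8 = 0.5420.

0.5420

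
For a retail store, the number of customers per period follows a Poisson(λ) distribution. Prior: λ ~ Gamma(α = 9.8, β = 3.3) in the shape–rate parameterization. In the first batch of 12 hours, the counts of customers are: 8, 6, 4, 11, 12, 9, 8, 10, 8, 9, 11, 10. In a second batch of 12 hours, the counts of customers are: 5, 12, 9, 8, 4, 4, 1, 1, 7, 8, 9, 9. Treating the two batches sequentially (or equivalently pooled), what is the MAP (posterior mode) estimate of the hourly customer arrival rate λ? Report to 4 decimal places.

7.0256

With a Gamma(shape α, rate β) prior, the Poisson likelihood is conjugate: the posterior is Gamma(α + ΣXᵢ, β + n).
Batch 1: sum of counts S = 106 over n = 12 hours.
After batch 1: Gamma(α+S, β+n) = Gamma(9.8+106, 3.3+12) = Gamma(115.8, 15.3).
Batch 2: sum of counts S = 77 over n = 12 hours.
After batch 2: Gamma(α+S, β+n) = Gamma(115.8+77, 15.3+12) = Gamma(192.8, 27.3).
Mode of Gamma(α,β) for α≥1 is (α−1)/β = 191.8/27.3 = 7.0256.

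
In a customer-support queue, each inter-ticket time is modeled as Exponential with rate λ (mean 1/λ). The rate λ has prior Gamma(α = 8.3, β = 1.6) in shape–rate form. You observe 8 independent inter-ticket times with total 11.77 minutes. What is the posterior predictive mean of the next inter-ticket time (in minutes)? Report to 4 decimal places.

0.8739

With a Gamma(shape α, rate β) prior on the exponential rate λ, the posterior after n observations with total T = Σxᵢ is Gamma(α+n, β+T).
Posterior: Gamma(8.3+8, 1.6+11.77) = Gamma(16.3, 13.37).
The predictive distribution for the next observation is Lomax; its mean is β/(α−1) = 13.37/15.3 = 0.8739.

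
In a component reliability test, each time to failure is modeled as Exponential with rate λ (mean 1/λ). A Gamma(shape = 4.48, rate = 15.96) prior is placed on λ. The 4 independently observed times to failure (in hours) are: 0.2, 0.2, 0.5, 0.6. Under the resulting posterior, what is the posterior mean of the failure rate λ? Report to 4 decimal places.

0.4857

With a Gamma(shape α, rate β) prior on the exponential rate λ, the posterior after n observations with total T = Σxᵢ is Gamma(α+n, β+T).
Sum of observations T = 1.5 hours; n = 4.
Posterior: Gamma(4.48+4, 15.96+1.5) = Gamma(8.48, 17.46).
Posterior mean of λ = α/β = 8.48/17.46 = 0.4857.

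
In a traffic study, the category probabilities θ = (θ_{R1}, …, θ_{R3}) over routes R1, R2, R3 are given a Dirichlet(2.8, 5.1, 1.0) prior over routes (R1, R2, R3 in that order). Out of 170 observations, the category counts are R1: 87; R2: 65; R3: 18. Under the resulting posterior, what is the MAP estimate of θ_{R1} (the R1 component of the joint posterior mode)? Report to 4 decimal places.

The Dirichlet prior is conjugate to the Multinomial likelihood: each posterior αⱼ = prior αⱼ + observed count nⱼ.
Posterior concentration: (89.8, 70.1, 19.0), total = 178.9.
Joint mode component: (α_{R1}−1)/(Σα−K) = 88.8/175.9 = 0.5048.

0.5048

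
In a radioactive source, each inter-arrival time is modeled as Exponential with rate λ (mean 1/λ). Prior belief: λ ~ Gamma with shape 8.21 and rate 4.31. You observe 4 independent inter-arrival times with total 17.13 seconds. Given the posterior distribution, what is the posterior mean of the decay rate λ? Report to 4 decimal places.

With a Gamma(shape α, rate β) prior on the exponential rate λ, the posterior after n observations with total T = Σxᵢ is Gamma(α+n, β+T).
Posterior: Gamma(8.21+4, 4.31+17.13) = Gamma(12.21, 21.44).
Posterior mean of λ = α/β = 12.21/21.44 = 0.5695.

0.5695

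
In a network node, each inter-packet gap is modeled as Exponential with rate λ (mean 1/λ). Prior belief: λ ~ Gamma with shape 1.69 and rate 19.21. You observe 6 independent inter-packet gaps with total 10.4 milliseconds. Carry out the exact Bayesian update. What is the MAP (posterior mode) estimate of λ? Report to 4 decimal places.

0.2259

With a Gamma(shape α, rate β) prior on the exponential rate λ, the posterior after n observations with total T = Σxᵢ is Gamma(α+n, β+T).
Posterior: Gamma(1.69+6, 19.21+10.4) = Gamma(7.69, 29.61).
Mode = (α−1)/β = 0.2259.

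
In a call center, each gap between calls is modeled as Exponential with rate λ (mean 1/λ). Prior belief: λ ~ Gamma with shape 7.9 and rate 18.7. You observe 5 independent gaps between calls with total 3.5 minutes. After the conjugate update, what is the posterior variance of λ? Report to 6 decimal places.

0.026175

With a Gamma(shape α, rate β) prior on the exponential rate λ, the posterior after n observations with total T = Σxᵢ is Gamma(α+n, β+T).
Posterior: Gamma(7.9+5, 18.7+3.5) = Gamma(12.9, 22.2).
Var = α/β² = 0.026175.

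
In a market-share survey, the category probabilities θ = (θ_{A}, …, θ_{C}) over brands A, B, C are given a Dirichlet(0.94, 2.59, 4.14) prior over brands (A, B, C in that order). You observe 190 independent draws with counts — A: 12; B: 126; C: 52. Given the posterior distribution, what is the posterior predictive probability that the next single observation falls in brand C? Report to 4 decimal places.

0.2840

The Dirichlet prior is conjugate to the Multinomial likelihood: each posterior αⱼ = prior αⱼ + observed count nⱼ.
Posterior concentration: (12.94, 128.59, 56.14), total = 197.67.
P(next = C | data) = α_{C}/Σα = 0.2840.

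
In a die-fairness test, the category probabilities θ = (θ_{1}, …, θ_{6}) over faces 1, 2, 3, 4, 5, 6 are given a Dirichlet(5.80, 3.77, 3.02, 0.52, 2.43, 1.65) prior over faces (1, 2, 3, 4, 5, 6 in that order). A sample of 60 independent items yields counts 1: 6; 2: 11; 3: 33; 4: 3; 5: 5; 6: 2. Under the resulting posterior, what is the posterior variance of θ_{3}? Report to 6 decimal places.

The Dirichlet prior is conjugate to the Multinomial likelihood: each posterior αⱼ = prior αⱼ + observed count nⱼ.
Posterior concentration: (11.80, 14.77, 36.02, 3.52, 7.43, 3.65), total = 77.19.
Var[θ_j] = α_j(Σα−α_j)/((Σα)²(Σα+1)) = 36.02·41.17/(77.19²·78.19) = 0.003183.

0.003183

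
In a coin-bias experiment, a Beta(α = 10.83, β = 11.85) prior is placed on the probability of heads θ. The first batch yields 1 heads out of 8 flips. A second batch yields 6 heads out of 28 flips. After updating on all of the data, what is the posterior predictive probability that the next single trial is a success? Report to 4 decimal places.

The Beta prior is conjugate to a Binomial/Bernoulli likelihood; the update adds successes to α and failures to β.
After batch 1: Beta(10.83+1, 11.85+7) = Beta(11.83, 18.85).
After batch 2: Beta(11.83+6, 18.85+22) = Beta(17.83, 40.85).
For a single future Bernoulli trial, P(success | data) = α/(α+β) = 0.3039.

0.3039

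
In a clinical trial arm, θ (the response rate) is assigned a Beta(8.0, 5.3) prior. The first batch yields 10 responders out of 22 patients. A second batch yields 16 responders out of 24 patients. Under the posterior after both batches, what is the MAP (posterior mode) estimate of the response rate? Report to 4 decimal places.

The Beta prior is conjugate to a Binomial/Bernoulli likelihood; the update adds successes to α and failures to β.
After batch 1: Beta(8.0+10, 5.3+12) = Beta(18.0, 17.3).
After batch 2: Beta(18.0+16, 17.3+8) = Beta(34.0, 25.3).
Mode of Beta(a,b) for a,b>1 is (a−1)/(a+b−2) = 33.0/57.3 = 0.5759.

0.5759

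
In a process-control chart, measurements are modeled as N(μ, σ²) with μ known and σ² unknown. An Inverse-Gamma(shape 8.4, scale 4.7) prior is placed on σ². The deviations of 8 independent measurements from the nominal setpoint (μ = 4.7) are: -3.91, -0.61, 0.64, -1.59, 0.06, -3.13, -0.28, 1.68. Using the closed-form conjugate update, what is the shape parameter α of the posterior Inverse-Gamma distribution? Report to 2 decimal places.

With known mean μ and an Inverse-Gamma(α, β) prior on σ², the Normal likelihood is conjugate: posterior is Inv-Gamma(α + n/2, β + Σ(xᵢ−μ)²/2).
Σ(xᵢ−μ)² = (-3.91)² + (-0.61)² + (0.64)² + (-1.59)² + (0.06)² + (-3.13)² + (-0.28)² + (1.68)² = 31.2992.
Posterior: Inv-Gamma(8.4 + 8/2, 4.7 + 31.2992/2) = Inv-Gamma(12.40, 20.34960).
Posterior α = 12.40.

12.40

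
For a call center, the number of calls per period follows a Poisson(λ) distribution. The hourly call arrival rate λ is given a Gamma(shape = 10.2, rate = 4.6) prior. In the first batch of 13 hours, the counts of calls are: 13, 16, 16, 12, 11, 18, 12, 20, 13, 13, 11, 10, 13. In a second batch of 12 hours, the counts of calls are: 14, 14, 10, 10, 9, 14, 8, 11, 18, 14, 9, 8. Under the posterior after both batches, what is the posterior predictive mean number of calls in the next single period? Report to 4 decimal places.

11.0541

With a Gamma(shape α, rate β) prior, the Poisson likelihood is conjugate: the posterior is Gamma(α + ΣXᵢ, β + n).
Batch 1: sum of counts S = 178 over n = 13 hours.
After batch 1: Gamma(α+S, β+n) = Gamma(10.2+178, 4.6+13) = Gamma(188.2, 17.6).
Batch 2: sum of counts S = 139 over n = 12 hours.
After batch 2: Gamma(α+S, β+n) = Gamma(188.2+139, 17.6+12) = Gamma(327.2, 29.6).
The predictive distribution for one future period is NegBinom with mean α/β = 11.0541.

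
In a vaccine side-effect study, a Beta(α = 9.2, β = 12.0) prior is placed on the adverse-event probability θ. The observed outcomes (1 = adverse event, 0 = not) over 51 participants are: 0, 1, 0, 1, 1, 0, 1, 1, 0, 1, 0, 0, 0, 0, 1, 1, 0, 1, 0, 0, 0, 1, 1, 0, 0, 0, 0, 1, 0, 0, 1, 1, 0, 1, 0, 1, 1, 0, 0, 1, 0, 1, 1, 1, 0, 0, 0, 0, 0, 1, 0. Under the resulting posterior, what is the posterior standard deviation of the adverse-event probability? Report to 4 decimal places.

The Beta prior is conjugate to a Binomial/Bernoulli likelihood; the update adds successes to α and failures to β.
Posterior: Beta(α+k, β+n−k) = Beta(9.2+22, 12.0+29) = Beta(31.2, 41.0).
Var = αβ/((α+β)²(α+β+1)) = 31.2·41.0/(72.2²·73.2) = 0.00335238; SD = √0.00335238 = 0.0579.

0.0579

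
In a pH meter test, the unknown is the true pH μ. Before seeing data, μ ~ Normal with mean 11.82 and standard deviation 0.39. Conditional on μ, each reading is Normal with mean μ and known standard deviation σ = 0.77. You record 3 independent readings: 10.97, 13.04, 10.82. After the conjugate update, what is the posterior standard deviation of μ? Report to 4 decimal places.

For Normal data with known variance σ², a Normal(μ₀, σ₀²) prior on μ is conjugate. Posterior precision = 1/σ₀² + n/σ²; posterior mean is the precision-weighted average of μ₀ and x̄.
σ₀² = 0.39² = 0.1521, σ² = 0.77² = 0.5929; σ² + n·σ₀² = 0.5929 + 3·0.1521 = 1.0492.
Posterior precision = 1/σ₀² + n/σ² = 1/0.1521 + 3/0.5929 = (σ² + n·σ₀²)/(σ₀²σ²) = 1.0492/(0.1521·0.5929); posterior variance σₙ² = σ₀²σ²/(σ² + n·σ₀²) = 0.1521·0.5929/1.0492 = 0.085951.
Posterior SD = √σₙ² = √(0.1521·0.5929/1.0492) = 0.2932.

0.2932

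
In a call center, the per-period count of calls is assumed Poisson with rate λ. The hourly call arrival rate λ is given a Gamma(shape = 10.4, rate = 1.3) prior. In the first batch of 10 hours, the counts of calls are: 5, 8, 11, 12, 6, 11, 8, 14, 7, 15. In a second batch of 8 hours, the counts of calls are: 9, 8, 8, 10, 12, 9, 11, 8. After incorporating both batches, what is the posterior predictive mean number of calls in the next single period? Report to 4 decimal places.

9.4508

With a Gamma(shape α, rate β) prior, the Poisson likelihood is conjugate: the posterior is Gamma(α + ΣXᵢ, β + n).
Batch 1: sum of counts S = 97 over n = 10 hours.
After batch 1: Gamma(α+S, β+n) = Gamma(10.4+97, 1.3+10) = Gamma(107.4, 11.3).
Batch 2: sum of counts S = 75 over n = 8 hours.
After batch 2: Gamma(α+S, β+n) = Gamma(107.4+75, 11.3+8) = Gamma(182.4, 19.3).
The predictive distribution for one future period is NegBinom with mean α/β = 9.4508.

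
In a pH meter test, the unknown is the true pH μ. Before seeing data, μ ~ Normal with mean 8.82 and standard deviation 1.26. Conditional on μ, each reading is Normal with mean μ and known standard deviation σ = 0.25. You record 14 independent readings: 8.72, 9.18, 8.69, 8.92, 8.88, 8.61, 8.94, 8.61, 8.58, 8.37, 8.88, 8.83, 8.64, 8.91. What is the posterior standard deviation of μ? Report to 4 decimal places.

For Normal data with known variance σ², a Normal(μ₀, σ₀²) prior on μ is conjugate. Posterior precision = 1/σ₀² + n/σ²; posterior mean is the precision-weighted average of μ₀ and x̄.
σ₀² = 1.26² = 1.5876, σ² = 0.25² = 0.0625; σ² + n·σ₀² = 0.0625 + 14·1.5876 = 22.2889.
Posterior precision = 1/σ₀² + n/σ² = 1/1.5876 + 14/0.0625 = (σ² + n·σ₀²)/(σ₀²σ²) = 22.2889/(1.5876·0.0625); posterior variance σₙ² = σ₀²σ²/(σ² + n·σ₀²) = 1.5876·0.0625/22.2889 = 0.004452.
Posterior SD = √σₙ² = √(1.5876·0.0625/22.2889) = 0.0667.

0.0667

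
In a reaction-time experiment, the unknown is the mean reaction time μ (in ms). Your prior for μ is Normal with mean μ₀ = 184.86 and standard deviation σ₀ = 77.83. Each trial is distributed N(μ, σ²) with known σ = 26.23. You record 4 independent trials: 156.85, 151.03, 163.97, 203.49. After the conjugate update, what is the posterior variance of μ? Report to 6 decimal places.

167.254039

For Normal data with known variance σ², a Normal(μ₀, σ₀²) prior on μ is conjugate. Posterior precision = 1/σ₀² + n/σ²; posterior mean is the precision-weighted average of μ₀ and x̄.
σ₀² = 77.83² = 6057.5089, σ² = 26.23² = 688.0129; σ² + n·σ₀² = 688.0129 + 4·6057.5089 = 24918.0485.
Posterior precision = 1/σ₀² + n/σ² = 1/6057.5089 + 4/688.0129 = (σ² + n·σ₀²)/(σ₀²σ²) = 24918.0485/(6057.5089·688.0129); posterior variance σₙ² = σ₀²σ²/(σ² + n·σ₀²) = 6057.5089·688.0129/24918.0485 = 167.254039.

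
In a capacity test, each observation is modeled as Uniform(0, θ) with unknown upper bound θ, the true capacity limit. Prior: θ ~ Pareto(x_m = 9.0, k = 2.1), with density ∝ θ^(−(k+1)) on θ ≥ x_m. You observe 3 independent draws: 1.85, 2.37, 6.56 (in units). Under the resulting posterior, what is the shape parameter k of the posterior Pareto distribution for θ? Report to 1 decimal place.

A Pareto(scale x_m, shape k) prior on the upper bound θ of Uniform(0, θ) is conjugate: posterior is Pareto(max(x_m, max xᵢ), k + n).
Sample maximum = 6.56; prior scale x_m = 9.0 → posterior scale = max = 9.00.
Posterior shape = 2.1 + 3 = 5.1.
Posterior shape k = 5.1.

5.1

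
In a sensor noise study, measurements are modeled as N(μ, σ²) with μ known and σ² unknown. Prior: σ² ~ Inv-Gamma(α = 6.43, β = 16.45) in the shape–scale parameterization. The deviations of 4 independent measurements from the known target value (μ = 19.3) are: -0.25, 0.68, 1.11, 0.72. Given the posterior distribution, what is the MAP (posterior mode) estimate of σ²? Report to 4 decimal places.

With known mean μ and an Inverse-Gamma(α, β) prior on σ², the Normal likelihood is conjugate: posterior is Inv-Gamma(α + n/2, β + Σ(xᵢ−μ)²/2).
Σ(xᵢ−μ)² = (-0.25)² + (0.68)² + (1.11)² + (0.72)² = 2.2754.
Posterior: Inv-Gamma(6.43 + 4/2, 16.45 + 2.2754/2) = Inv-Gamma(8.43, 17.58770).
Mode = β/(α+1) = 17.58770/9.43 = 1.8651.

1.8651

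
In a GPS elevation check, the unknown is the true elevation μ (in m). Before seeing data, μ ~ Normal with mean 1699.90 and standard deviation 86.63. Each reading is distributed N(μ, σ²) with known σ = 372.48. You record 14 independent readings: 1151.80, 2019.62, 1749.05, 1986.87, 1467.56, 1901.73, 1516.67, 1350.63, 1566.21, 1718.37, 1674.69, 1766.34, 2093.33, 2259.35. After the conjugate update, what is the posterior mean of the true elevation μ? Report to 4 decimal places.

1712.9396

For Normal data with known variance σ², a Normal(μ₀, σ₀²) prior on μ is conjugate. Posterior precision = 1/σ₀² + n/σ²; posterior mean is the precision-weighted average of μ₀ and x̄.
Σxᵢ = 1151.80 + 2019.62 + 1749.05 + 1986.87 + 1467.56 + 1901.73 + 1516.67 + 1350.63 + 1566.21 + 1718.37 + 1674.69 + 1766.34 + 2093.33 + 2259.35 = 24222.22, so n·x̄ = 24222.22.
σ₀² = 86.63² = 7504.7569, σ² = 372.48² = 138741.3504; σ² + n·σ₀² = 138741.3504 + 14·7504.7569 = 243807.947.
Posterior mean = (μ₀/σ₀² + n·x̄/σ²)/(1/σ₀² + n/σ²) = (σ²·μ₀ + σ₀²·n·x̄)/(σ² + n·σ₀²) = (138741.3504·1699.90 + 7504.7569·24222.22)/243807.947 = 417628294.223278/243807.947 = 1712.9396.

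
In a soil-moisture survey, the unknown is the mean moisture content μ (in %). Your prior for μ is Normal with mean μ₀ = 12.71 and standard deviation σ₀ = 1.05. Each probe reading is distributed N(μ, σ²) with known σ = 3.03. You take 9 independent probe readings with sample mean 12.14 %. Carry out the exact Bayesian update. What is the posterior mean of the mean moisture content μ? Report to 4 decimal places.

12.4139

For Normal data with known variance σ², a Normal(μ₀, σ₀²) prior on μ is conjugate. Posterior precision = 1/σ₀² + n/σ²; posterior mean is the precision-weighted average of μ₀ and x̄.
n·x̄ = 9·12.14 = 109.26.
σ₀² = 1.05² = 1.1025, σ² = 3.03² = 9.1809; σ² + n·σ₀² = 9.1809 + 9·1.1025 = 19.1034.
Posterior mean = (μ₀/σ₀² + n·x̄/σ²)/(1/σ₀² + n/σ²) = (σ²·μ₀ + σ₀²·n·x̄)/(σ² + n·σ₀²) = (9.1809·12.71 + 1.1025·109.26)/19.1034 = 237.148389/19.1034 = 12.4139.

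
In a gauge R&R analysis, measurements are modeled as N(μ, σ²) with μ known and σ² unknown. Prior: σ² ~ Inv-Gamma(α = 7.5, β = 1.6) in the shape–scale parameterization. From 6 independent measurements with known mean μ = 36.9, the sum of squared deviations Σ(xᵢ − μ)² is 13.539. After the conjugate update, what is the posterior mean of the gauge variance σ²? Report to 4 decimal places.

0.8810

With known mean μ and an Inverse-Gamma(α, β) prior on σ², the Normal likelihood is conjugate: posterior is Inv-Gamma(α + n/2, β + Σ(xᵢ−μ)²/2).
Posterior: Inv-Gamma(7.5 + 6/2, 1.6 + 13.539/2) = Inv-Gamma(10.50, 8.3695).
E[σ²|data] = β/(α−1) = 8.3695/9.50 = 0.8810.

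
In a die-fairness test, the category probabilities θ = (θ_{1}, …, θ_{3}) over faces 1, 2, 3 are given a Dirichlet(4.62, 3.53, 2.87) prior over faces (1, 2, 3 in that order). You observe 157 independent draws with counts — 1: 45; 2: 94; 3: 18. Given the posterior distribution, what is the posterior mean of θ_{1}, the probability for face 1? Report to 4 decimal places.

The Dirichlet prior is conjugate to the Multinomial likelihood: each posterior αⱼ = prior αⱼ + observed count nⱼ.
Posterior concentration: (49.62, 97.53, 20.87), total = 168.02.
E[θ_{1}|data] = α_{1}/Σα = 49.62/168.02 = 0.2953.

0.2953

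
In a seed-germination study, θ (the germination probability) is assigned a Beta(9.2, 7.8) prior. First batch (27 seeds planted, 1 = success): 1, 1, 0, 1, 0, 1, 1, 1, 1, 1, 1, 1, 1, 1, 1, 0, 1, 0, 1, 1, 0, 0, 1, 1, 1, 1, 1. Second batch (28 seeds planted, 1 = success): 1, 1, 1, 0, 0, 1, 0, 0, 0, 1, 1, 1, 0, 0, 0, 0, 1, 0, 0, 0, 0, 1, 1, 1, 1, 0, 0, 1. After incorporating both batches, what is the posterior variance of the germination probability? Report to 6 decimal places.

The Beta prior is conjugate to a Binomial/Bernoulli likelihood; the update adds successes to α and failures to β.
After batch 1: Beta(9.2+21, 7.8+6) = Beta(30.2, 13.8).
After batch 2: Beta(30.2+13, 13.8+15) = Beta(43.2, 28.8).
Var = αβ/((α+β)²(α+β+1)) = 43.2·28.8/(72.0²·73.0) = 0.003288.

0.003288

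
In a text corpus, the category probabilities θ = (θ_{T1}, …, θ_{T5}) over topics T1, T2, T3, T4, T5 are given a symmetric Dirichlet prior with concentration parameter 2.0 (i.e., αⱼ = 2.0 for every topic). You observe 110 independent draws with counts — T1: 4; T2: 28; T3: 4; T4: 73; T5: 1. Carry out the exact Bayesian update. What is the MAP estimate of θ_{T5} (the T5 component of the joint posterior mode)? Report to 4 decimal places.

The Dirichlet prior is conjugate to the Multinomial likelihood: each posterior αⱼ = prior αⱼ + observed count nⱼ.
Posterior concentration: (6.0, 30.0, 6.0, 75.0, 3.0), total = 120.0.
Joint mode component: (α_{T5}−1)/(Σα−K) = 2.0/115.0 = 0.0174.

0.0174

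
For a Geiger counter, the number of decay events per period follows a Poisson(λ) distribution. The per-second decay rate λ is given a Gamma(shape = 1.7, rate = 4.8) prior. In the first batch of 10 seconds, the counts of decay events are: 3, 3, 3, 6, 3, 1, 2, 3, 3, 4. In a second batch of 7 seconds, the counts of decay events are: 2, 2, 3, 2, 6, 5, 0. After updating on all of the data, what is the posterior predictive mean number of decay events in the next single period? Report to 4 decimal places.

2.4174

With a Gamma(shape α, rate β) prior, the Poisson likelihood is conjugate: the posterior is Gamma(α + ΣXᵢ, β + n).
Batch 1: sum of counts S = 31 over n = 10 seconds.
After batch 1: Gamma(α+S, β+n) = Gamma(1.7+31, 4.8+10) = Gamma(32.7, 14.8).
Batch 2: sum of counts S = 20 over n = 7 seconds.
After batch 2: Gamma(α+S, β+n) = Gamma(32.7+20, 14.8+7) = Gamma(52.7, 21.8).
The predictive distribution for one future period is NegBinom with mean α/β = 2.4174.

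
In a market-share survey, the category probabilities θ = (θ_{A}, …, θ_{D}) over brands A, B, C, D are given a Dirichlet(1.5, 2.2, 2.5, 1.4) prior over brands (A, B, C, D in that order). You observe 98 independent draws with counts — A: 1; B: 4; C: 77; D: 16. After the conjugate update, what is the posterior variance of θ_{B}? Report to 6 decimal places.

The Dirichlet prior is conjugate to the Multinomial likelihood: each posterior αⱼ = prior αⱼ + observed count nⱼ.
Posterior concentration: (2.5, 6.2, 79.5, 17.4), total = 105.6.
Var[θ_j] = α_j(Σα−α_j)/((Σα)²(Σα+1)) = 6.2·99.4/(105.6²·106.6) = 0.000518.

0.000518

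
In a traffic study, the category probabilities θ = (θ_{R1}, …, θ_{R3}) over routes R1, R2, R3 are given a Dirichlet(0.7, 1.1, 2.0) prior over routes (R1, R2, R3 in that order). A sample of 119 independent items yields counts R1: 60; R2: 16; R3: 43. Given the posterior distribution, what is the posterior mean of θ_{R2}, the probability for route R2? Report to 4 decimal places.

The Dirichlet prior is conjugate to the Multinomial likelihood: each posterior αⱼ = prior αⱼ + observed count nⱼ.
Posterior concentration: (60.7, 17.1, 45.0), total = 122.8.
E[θ_{R2}|data] = α_{R2}/Σα = 17.1/122.8 = 0.1393.

0.1393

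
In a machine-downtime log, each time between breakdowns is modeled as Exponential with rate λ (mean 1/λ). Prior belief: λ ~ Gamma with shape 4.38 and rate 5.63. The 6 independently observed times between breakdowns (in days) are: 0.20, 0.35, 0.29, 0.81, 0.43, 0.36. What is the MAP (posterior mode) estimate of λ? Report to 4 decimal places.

1.1623

With a Gamma(shape α, rate β) prior on the exponential rate λ, the posterior after n observations with total T = Σxᵢ is Gamma(α+n, β+T).
Sum of observations T = 2.44 days; n = 6.
Posterior: Gamma(4.38+6, 5.63+2.44) = Gamma(10.38, 8.07).
Mode = (α−1)/β = 1.1623.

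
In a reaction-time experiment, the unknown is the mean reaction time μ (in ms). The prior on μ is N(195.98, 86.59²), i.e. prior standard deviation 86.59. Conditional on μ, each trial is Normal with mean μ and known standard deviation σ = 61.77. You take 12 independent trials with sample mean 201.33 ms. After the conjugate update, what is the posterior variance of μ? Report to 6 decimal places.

305.025818

For Normal data with known variance σ², a Normal(μ₀, σ₀²) prior on μ is conjugate. Posterior precision = 1/σ₀² + n/σ²; posterior mean is the precision-weighted average of μ₀ and x̄.
σ₀² = 86.59² = 7497.8281, σ² = 61.77² = 3815.5329; σ² + n·σ₀² = 3815.5329 + 12·7497.8281 = 93789.4701.
Posterior precision = 1/σ₀² + n/σ² = 1/7497.8281 + 12/3815.5329 = (σ² + n·σ₀²)/(σ₀²σ²) = 93789.4701/(7497.8281·3815.5329); posterior variance σₙ² = σ₀²σ²/(σ² + n·σ₀²) = 7497.8281·3815.5329/93789.4701 = 305.025818.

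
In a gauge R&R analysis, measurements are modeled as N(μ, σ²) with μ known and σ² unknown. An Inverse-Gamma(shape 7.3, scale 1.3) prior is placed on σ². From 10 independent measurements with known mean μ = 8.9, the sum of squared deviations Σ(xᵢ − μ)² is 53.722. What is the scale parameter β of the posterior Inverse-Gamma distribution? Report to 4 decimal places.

28.1610

With known mean μ and an Inverse-Gamma(α, β) prior on σ², the Normal likelihood is conjugate: posterior is Inv-Gamma(α + n/2, β + Σ(xᵢ−μ)²/2).
Posterior: Inv-Gamma(7.3 + 10/2, 1.3 + 53.722/2) = Inv-Gamma(12.30, 28.1610).
Posterior β = 28.1610.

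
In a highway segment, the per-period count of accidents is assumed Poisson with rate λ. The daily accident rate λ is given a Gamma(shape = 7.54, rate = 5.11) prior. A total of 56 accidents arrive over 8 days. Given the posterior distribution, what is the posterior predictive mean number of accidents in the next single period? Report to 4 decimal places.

With a Gamma(shape α, rate β) prior, the Poisson likelihood is conjugate: the posterior is Gamma(α + ΣXᵢ, β + n).
Posterior: Gamma(α+S, β+n) = Gamma(7.54+56, 5.11+8) = Gamma(63.54, 13.11).
The predictive distribution for one future period is NegBinom with mean α/β = 4.8467.

4.8467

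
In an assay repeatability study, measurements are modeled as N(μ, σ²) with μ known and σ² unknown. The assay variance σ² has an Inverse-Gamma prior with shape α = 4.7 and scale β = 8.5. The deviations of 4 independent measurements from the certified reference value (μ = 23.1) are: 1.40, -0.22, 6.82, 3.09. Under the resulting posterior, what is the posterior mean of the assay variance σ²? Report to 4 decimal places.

With known mean μ and an Inverse-Gamma(α, β) prior on σ², the Normal likelihood is conjugate: posterior is Inv-Gamma(α + n/2, β + Σ(xᵢ−μ)²/2).
Σ(xᵢ−μ)² = (1.40)² + (-0.22)² + (6.82)² + (3.09)² = 58.0689.
Posterior: Inv-Gamma(4.7 + 4/2, 8.5 + 58.0689/2) = Inv-Gamma(6.70, 37.53445).
E[σ²|data] = β/(α−1) = 37.53445/5.70 = 6.5850.

6.5850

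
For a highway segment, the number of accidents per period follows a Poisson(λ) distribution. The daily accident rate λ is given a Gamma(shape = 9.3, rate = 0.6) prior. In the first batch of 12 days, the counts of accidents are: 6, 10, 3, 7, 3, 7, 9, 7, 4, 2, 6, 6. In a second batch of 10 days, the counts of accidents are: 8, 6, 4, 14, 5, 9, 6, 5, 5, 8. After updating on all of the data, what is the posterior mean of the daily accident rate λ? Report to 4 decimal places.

6.6062

With a Gamma(shape α, rate β) prior, the Poisson likelihood is conjugate: the posterior is Gamma(α + ΣXᵢ, β + n).
Batch 1: sum of counts S = 70 over n = 12 days.
After batch 1: Gamma(α+S, β+n) = Gamma(9.3+70, 0.6+12) = Gamma(79.3, 12.6).
Batch 2: sum of counts S = 70 over n = 10 days.
After batch 2: Gamma(α+S, β+n) = Gamma(79.3+70, 12.6+10) = Gamma(149.3, 22.6).
Posterior mean = α/β = 149.3/22.6 = 6.6062.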